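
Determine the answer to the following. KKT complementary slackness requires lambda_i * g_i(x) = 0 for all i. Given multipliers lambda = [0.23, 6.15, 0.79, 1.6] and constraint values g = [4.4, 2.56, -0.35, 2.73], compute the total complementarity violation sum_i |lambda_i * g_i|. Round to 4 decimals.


KKT complementary slackness check:
lambda_1 * g_1 = 0.23 * 4.4 = 1.012
lambda_2 * g_2 = 6.15 * 2.56 = 15.744
lambda_3 * g_3 = 0.79 * -0.35 = -0.2765
lambda_4 * g_4 = 1.6 * 2.73 = 4.368
Total violation = 1.012 + 15.744 + 0.2765 + 4.368 = 21.4005


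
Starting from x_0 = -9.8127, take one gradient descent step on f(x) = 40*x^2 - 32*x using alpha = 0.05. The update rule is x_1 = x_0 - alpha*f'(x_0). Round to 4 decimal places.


We compute the gradient at x_0 and apply the update.
f'(x) = 80*x - 32
f'(-9.8127) = 80*-9.8127 - 32 = -817.016
x_1 = -9.8127 - 0.05*-817.016 = 31.0381


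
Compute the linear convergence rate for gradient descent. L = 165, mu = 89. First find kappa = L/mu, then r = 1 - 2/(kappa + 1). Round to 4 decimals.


Step 1: Compute the condition number.
kappa = L/mu = 165/89 = 1.8539
Step 2: Compute the convergence rate.
r = 1 - 2/(kappa + 1) = 1 - 2*mu/(L + mu) = (L - mu)/(L + mu) = 76/254 = 0.2992


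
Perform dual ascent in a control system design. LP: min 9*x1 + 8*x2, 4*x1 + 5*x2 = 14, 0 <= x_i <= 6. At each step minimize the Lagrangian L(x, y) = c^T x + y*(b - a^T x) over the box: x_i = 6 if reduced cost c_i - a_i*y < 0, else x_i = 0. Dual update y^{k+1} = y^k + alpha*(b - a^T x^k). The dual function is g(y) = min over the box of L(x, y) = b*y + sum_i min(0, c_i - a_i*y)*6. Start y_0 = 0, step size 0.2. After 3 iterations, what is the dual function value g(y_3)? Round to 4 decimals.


Dual ascent for LP: min 9*x1 + 8*x2, 4*x1 + 5*x2 = 14, 0 <= x_i <= 6
Step 1: y^k = 0.0, reduced costs: (9.0, 8.0)
  x^k = (0.0, 0.0), subgradient = b - a^T x = 14.0
  y^{k+1} = 0.0 + 0.2*14.0 = 2.8
Step 2: y^k = 2.8, reduced costs: (-2.2, -6.0)
  x^k = (6.0, 6.0), subgradient = b - a^T x = -40.0
  y^{k+1} = 2.8 + 0.2*-40.0 = -5.2
Step 3: y^k = -5.2, reduced costs: (29.8, 34.0)
  x^k = (0.0, 0.0), subgradient = b - a^T x = 14.0
  y^{k+1} = -5.2 + 0.2*14.0 = -2.4
Dual objective at y_3 = -2.4: reduced costs (18.6, 20.0), box minimizer x = (0.0, 0.0)
g(y_3) = b*y + (c1 - a1*y)*x1 + (c2 - a2*y)*x2 = 14*(-2.4) + 18.6*0.0 + 20.0*0.0 = -33.6 + 0.0 + 0.0 = -33.6


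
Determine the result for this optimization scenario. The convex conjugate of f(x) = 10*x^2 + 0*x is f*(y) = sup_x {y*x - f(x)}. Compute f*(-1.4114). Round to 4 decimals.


f*(y) = sup_x {y*x - a*x^2 - b*x} = sup_x {(y-b)*x - a*x^2}
FOC: (y - b) - 2a*x = 0 => x* = (y - b)/(2a)
x* = (-1.4114 - 0)/(2*10) = -0.0706
f*(-1.4114) = (y-b)^2/(4a) = (-1.4114 - 0)^2/(4*10)
= 1.992/40 = 0.0498


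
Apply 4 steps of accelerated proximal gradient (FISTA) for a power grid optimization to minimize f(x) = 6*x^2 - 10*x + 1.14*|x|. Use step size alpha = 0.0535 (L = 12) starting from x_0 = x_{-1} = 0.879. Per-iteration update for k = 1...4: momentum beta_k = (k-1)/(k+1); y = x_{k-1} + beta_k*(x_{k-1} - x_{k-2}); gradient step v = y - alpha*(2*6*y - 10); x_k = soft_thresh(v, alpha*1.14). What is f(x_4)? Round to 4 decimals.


FISTA on f(x) = 6*x^2 - 10*x + 1.14*|x|
L = 12, alpha = 0.0535
Iteration 1: beta = 0.0, y = 0.879 + 0.0*(0.879 - 0.879) = 0.879
  grad(y) = 0.548, v = y - alpha*grad = 0.8497
  prox(v) = soft_thresh(0.8497, 0.061) = 0.7887
Iteration 2: beta = 0.3333, y = 0.7887 + 0.3333*(0.7887 - 0.879) = 0.7586
  grad(y) = -0.8969, v = y - alpha*grad = 0.8066
  prox(v) = soft_thresh(0.8066, 0.061) = 0.7456
Iteration 3: beta = 0.5, y = 0.7456 + 0.5*(0.7456 - 0.7887) = 0.724
  grad(y) = -1.3116, v = y - alpha*grad = 0.7942
  prox(v) = soft_thresh(0.7942, 0.061) = 0.7332
Iteration 4: beta = 0.6, y = 0.7332 + 0.6*(0.7332 - 0.7456) = 0.7258
  grad(y) = -1.2905, v = y - alpha*grad = 0.7948
  prox(v) = soft_thresh(0.7948, 0.061) = 0.7338
f(x_4) = 6*0.7338^2 - 10*0.7338 + 1.14*|0.7338| = -3.2707


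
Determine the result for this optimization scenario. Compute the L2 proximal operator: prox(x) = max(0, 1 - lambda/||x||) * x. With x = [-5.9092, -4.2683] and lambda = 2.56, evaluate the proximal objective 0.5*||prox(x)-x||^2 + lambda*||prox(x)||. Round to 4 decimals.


Step 1: Compute ||x||.
||x|| = 7.2895
Step 2: Compute scaling factor.
scale = max(0, 1 - 2.56/7.2895) = 0.6488
Step 3: prox(x) = [-3.834, -2.7693]
||prox(x)|| = 4.7295
Step 4: Proximal objective.
0.5*||prox-x||^2 = 3.2768
lambda*||prox|| = 12.1075
Total = 15.3844


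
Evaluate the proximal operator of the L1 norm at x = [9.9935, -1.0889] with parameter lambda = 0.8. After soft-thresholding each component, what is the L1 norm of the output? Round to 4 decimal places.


Soft-thresholding with lambda = 0.8:
prox(9.9935) = sign(9.9935)*max(|9.9935| - 0.8, 0) = 9.1935
prox(-1.0889) = sign(-1.0889)*max(|-1.0889| - 0.8, 0) = -0.2889
prox(x) = [9.1935, -0.2889]
||prox(x)||_1 = 9.1935 + 0.2889 = 9.4824


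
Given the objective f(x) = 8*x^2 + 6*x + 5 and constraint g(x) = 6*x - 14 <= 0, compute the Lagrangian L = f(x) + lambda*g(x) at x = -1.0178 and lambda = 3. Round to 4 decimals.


Step 1: Evaluate f(x).
f(-1.0178) = 8*(-1.0178)^2 + 6*(-1.0178) + 5 = 7.1805
Step 2: Evaluate g(x).
g(-1.0178) = 6*-1.0178 - 14 = -20.1068
Step 3: Compute Lagrangian.
L = 7.1805 + 3*-20.1068 = -53.1399


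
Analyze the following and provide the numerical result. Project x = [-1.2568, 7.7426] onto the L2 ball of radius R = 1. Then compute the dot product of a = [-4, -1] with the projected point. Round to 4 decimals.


Step 1: Compute ||x|| (intermediates to 6 decimals).
||x|| = sqrt((-1.2568)^2 + 7.7426^2) = 7.84394
Step 2: Project.
Since ||x|| > R, scale = R/||x|| = 1/7.84394 = 0.127487, proj(x) = scale * x
proj(x) = [-0.160226, 0.987081]
Step 3: Dot product.
a^T * proj(x) = -4*(-0.160226) - 1*0.987081 = -0.3462


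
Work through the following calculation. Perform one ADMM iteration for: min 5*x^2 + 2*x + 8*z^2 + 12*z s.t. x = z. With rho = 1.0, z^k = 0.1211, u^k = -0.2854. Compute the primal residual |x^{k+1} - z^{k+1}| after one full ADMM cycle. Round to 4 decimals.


ADMM iteration with rho = 1.0, z^k = 0.1211, u^k = -0.2854
Step 1: x-update.
Minimize 5*x^2 + 2*x + (1.0/2)*(x - 0.1211 - 0.2854)^2
FOC: (2*5 + 1.0)*x = -2 + 1.0*(0.1211 + 0.2854)
x^{k+1} = -0.1449
Step 2: z-update.
Minimize 8*z^2 + 12*z + (1.0/2)*(-0.1449 - z - 0.2854)^2
FOC: (2*8 + 1.0)*z = -12 + 1.0*(-0.1449 - 0.2854)
z^{k+1} = -0.7312
Step 3: u-update.
u^{k+1} = -0.2854 - 0.1449 + 0.7312 = 0.3009
Step 4: Primal residual = |-0.1449 + 0.7312| = 0.5863


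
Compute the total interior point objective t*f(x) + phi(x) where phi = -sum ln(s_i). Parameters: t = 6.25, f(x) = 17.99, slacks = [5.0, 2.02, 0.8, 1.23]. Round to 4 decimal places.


Step 1: Compute log-barrier.
ln values: [1.6094, 0.7031, -0.2231, 0.207]
phi = -(1.6094 + 0.7031 - 0.2231 + 0.207) = -2.2964
Step 2: Compute augmented objective.
t*f(x) = 6.25*17.99 = 112.4375
Total = 112.4375 - 2.2964 = 110.1411


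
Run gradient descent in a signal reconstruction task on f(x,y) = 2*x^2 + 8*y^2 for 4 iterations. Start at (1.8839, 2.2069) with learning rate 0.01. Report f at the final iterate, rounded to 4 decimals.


Gradient descent on f(x,y) = 2*x^2 + 8*y^2.
Starting point: (1.8839, 2.2069), alpha = 0.01
Step 1: grad_x = 2*2*1.8839 = 7.5356, grad_y = 2*8*2.2069 = 35.3104
  x_1 = 1.8839 - 0.01*7.5356 = 1.8085
  y_1 = 2.2069 - 0.01*35.3104 = 1.8538
Step 2: grad_x = 2*2*1.8085 = 7.2342, grad_y = 2*8*1.8538 = 29.6607
  x_2 = 1.8085 - 0.01*7.2342 = 1.7362
  y_2 = 1.8538 - 0.01*29.6607 = 1.5572
Step 3: grad_x = 2*2*1.7362 = 6.9448, grad_y = 2*8*1.5572 = 24.915
  x_3 = 1.7362 - 0.01*6.9448 = 1.6668
  y_3 = 1.5572 - 0.01*24.915 = 1.308
Step 4: grad_x = 2*2*1.6668 = 6.667, grad_y = 2*8*1.308 = 20.9286
  x_4 = 1.6668 - 0.01*6.667 = 1.6001
  y_4 = 1.308 - 0.01*20.9286 = 1.0988
f(1.6001, 1.0988) = 2*1.6001^2 + 8*1.0988^2 = 14.7786


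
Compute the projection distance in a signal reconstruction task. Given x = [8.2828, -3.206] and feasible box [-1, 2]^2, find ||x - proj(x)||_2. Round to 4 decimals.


Project each component onto [-1, 2].
clip(8.2828) = 2.0, clip(-3.206) = -1.0
Projection = [2.0, -1.0]
Squared diffs: [39.4736, 4.8664]
Distance = sqrt(44.34) = 6.6588


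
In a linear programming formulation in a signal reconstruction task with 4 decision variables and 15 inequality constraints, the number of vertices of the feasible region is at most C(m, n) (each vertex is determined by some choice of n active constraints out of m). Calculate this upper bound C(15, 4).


Each vertex corresponds to some choice of n active constraints out of m, so the number of vertices is at most C(m, n) = m! / (n!(m-n)!).
m = 15, n = 4
Numerator: 15 * 14 * 13 * 12
Denominator: 4! = 24
C(15, 4) = 1365


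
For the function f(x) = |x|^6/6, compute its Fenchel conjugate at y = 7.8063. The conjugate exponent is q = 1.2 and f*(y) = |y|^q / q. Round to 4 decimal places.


The conjugate exponent q satisfies 1/p + 1/q = 1.
p = 6, so q = 6/(6 - 1) = 1.2
|y|^q = 7.8063^1.2 = 11.7743
f*(7.8063) = 11.7743 / 1.2 = 9.8119


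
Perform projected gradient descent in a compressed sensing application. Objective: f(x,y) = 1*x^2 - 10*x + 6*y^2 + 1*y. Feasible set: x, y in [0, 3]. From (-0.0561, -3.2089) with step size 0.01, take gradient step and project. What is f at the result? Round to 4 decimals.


Step 1: Compute gradient at (-0.0561, -3.2089).
grad_x = 2*1*-0.0561 - 10 = -10.1122
grad_y = 2*6*-3.2089 + 1 = -37.5068
Step 2: Gradient step.
x_raw = -0.0561 - 0.01*-10.1122 = 0.045
y_raw = -3.2089 - 0.01*-37.5068 = -2.8338
Step 3: Project onto [0, 3].
x_proj = clip(0.045) = 0.045
y_proj = clip(-2.8338) = 0.0
Step 4: Evaluate f.
f(0.045, 0.0) = -0.4482


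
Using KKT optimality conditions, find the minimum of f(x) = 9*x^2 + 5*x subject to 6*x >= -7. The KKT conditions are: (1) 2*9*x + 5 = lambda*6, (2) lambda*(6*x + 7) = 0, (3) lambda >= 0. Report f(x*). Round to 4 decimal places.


Step 1: Try lambda = 0 (constraint inactive).
Stationarity: 2*9*x + 5 = 0
x* = -5/(2*9) = -5/18 = -0.2778 (rounded; the exact value -5/18 is used below)
Check constraint: 6*-0.2778 = -1.6668 >= -7 -- satisfied.
Step 2: Compute optimal value.
f(x*) = 9*(-5/18)^2 + 5*(-5/18) = -0.6944


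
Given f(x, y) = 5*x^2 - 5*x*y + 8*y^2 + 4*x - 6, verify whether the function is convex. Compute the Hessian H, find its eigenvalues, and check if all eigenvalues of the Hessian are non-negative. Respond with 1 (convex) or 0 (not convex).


The Hessian of f(x,y) = 5*x^2 - 5*x*y + 8*y^2 + 4*x - 6 is:
H = [[10, -5], [-5, 16]]
Trace = 10 + 16 = 26
Determinant = 10*16 - (-5)^2 = 135
Discriminant = (26)^2 - 4*135 = 136.0
Eigenvalues: lambda_1 = 7.169, lambda_2 = 18.831
The function is convex.

1


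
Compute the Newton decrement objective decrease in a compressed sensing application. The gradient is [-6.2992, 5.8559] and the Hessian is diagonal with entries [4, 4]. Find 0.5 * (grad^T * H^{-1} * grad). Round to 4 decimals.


Step 1: H is diagonal, so H^(-1) * g = [-1.5748, 1.464].
Step 2: g^T H^(-1) g = sum_i g_i^2 / H_ii
  = (-6.2992)^2/4 + (5.8559)^2/4
  = 9.92 + 8.5729 = 18.4929
Step 3: Objective decrease = 0.5 * g^T H^(-1) g = 9.2464


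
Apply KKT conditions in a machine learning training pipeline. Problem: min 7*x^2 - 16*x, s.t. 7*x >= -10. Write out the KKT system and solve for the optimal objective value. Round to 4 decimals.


Step 1: Try lambda = 0 (constraint inactive).
Stationarity: 2*7*x - 16 = 0
x* = 16/(2*7) = 8/7 = 1.1429 (rounded; the exact value 8/7 is used below)
Check constraint: 7*1.1429 = 8.0003 >= -10 -- satisfied.
Step 2: Compute optimal value.
f(x*) = 7*(8/7)^2 - 16*(8/7) = -9.1429


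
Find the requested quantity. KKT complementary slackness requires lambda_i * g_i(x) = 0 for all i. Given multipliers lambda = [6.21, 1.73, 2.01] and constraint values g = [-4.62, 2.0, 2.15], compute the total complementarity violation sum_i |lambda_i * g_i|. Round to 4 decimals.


KKT complementary slackness check:
lambda_1 * g_1 = 6.21 * -4.62 = -28.6902
lambda_2 * g_2 = 1.73 * 2.0 = 3.46
lambda_3 * g_3 = 2.01 * 2.15 = 4.3215
Total violation = 28.6902 + 3.46 + 4.3215 = 36.4717


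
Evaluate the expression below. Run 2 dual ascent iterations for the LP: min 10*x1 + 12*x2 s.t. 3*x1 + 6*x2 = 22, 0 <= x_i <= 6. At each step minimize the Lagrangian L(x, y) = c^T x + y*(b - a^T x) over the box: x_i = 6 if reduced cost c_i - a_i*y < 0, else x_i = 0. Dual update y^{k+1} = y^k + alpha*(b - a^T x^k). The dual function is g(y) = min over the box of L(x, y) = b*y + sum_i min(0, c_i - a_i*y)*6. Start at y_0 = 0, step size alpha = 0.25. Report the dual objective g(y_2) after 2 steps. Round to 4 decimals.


Dual ascent for LP: min 10*x1 + 12*x2, 3*x1 + 6*x2 = 22, 0 <= x_i <= 6
Step 1: y^k = 0.0, reduced costs: (10.0, 12.0)
  x^k = (0.0, 0.0), subgradient = b - a^T x = 22.0
  y^{k+1} = 0.0 + 0.25*22.0 = 5.5
Step 2: y^k = 5.5, reduced costs: (-6.5, -21.0)
  x^k = (6.0, 6.0), subgradient = b - a^T x = -32.0
  y^{k+1} = 5.5 + 0.25*-32.0 = -2.5
Dual objective at y_2 = -2.5: reduced costs (17.5, 27.0), box minimizer x = (0.0, 0.0)
g(y_2) = b*y + (c1 - a1*y)*x1 + (c2 - a2*y)*x2 = 22*(-2.5) + 17.5*0.0 + 27.0*0.0 = -55.0 + 0.0 + 0.0 = -55.0


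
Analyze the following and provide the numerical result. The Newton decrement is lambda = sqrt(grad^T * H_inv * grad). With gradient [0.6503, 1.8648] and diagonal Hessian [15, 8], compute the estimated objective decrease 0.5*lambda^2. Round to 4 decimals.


Step 1: H is diagonal, so H^(-1) * g = [0.0434, 0.2331].
Step 2: g^T H^(-1) g = sum_i g_i^2 / H_ii
  = (0.6503)^2/15 + (1.8648)^2/8
  = 0.0282 + 0.4347 = 0.4629
Step 3: Objective decrease = 0.5 * g^T H^(-1) g = 0.2314


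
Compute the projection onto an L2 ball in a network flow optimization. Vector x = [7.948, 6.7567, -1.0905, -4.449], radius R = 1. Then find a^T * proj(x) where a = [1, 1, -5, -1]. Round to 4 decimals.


Step 1: Compute ||x|| (intermediates to 6 decimals).
||x|| = sqrt(7.948^2 + 6.7567^2 + (-1.0905)^2 + (-4.449)^2) = 11.393265
Step 2: Project.
Since ||x|| > R, scale = R/||x|| = 1/11.393265 = 0.087771, proj(x) = scale * x
proj(x) = [0.697604, 0.593042, -0.095714, -0.390493]
Step 3: Dot product.
a^T * proj(x) = 1*0.697604 + 1*0.593042 - 5*(-0.095714) - 1*(-0.390493) = 2.1597


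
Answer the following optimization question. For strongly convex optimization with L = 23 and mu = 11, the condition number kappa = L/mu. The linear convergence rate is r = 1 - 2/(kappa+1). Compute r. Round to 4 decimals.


Step 1: Compute the condition number.
kappa = L/mu = 23/11 = 2.0909
Step 2: Compute the convergence rate.
r = 1 - 2/(kappa + 1) = 1 - 2*mu/(L + mu) = (L - mu)/(L + mu) = 12/34 = 0.3529


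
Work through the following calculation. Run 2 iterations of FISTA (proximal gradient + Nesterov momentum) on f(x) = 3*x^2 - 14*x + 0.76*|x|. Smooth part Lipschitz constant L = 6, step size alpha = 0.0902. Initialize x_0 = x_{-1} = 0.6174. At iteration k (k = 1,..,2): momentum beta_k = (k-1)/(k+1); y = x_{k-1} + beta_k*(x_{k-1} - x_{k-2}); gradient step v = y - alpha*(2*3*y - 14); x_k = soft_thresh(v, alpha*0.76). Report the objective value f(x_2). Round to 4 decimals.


FISTA on f(x) = 3*x^2 - 14*x + 0.76*|x|
L = 6, alpha = 0.0902
Iteration 1: beta = 0.0, y = 0.6174 + 0.0*(0.6174 - 0.6174) = 0.6174
  grad(y) = -10.2956, v = y - alpha*grad = 1.5461
  prox(v) = soft_thresh(1.5461, 0.0686) = 1.4775
Iteration 2: beta = 0.3333, y = 1.4775 + 0.3333*(1.4775 - 0.6174) = 1.7642
  grad(y) = -3.4147, v = y - alpha*grad = 2.0722
  prox(v) = soft_thresh(2.0722, 0.0686) = 2.0037
f(x_2) = 3*2.0037^2 - 14*2.0037 + 0.76*|2.0037| = -14.4845


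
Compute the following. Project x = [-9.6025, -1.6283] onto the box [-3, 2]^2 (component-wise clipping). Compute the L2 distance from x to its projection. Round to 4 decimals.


Project each component onto [-3, 2].
clip(-9.6025) = -3.0, clip(-1.6283) = -1.6283
Projection = [-3.0, -1.6283]
Squared diffs: [43.593, 0.0]
Distance = sqrt(43.593) = 6.6025


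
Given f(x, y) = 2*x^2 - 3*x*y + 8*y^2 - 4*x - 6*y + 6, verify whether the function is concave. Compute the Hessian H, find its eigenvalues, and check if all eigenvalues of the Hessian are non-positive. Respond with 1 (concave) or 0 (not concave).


The Hessian of f(x,y) = 2*x^2 - 3*x*y + 8*y^2 - 4*x - 6*y + 6 is:
H = [[4, -3], [-3, 16]]
Trace = 4 + 16 = 20
Determinant = 4*16 - (-3)^2 = 55
Discriminant = (20)^2 - 4*55 = 180.0
Eigenvalues: lambda_1 = 3.2918, lambda_2 = 16.7082
The function is not concave.

0


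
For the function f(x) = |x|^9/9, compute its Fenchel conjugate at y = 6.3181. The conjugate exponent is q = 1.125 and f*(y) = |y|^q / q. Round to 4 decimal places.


The conjugate exponent q satisfies 1/p + 1/q = 1.
p = 9, so q = 9/(9 - 1) = 1.125
|y|^q = 6.3181^1.125 = 7.9554
f*(6.3181) = 7.9554 / 1.125 = 7.0714


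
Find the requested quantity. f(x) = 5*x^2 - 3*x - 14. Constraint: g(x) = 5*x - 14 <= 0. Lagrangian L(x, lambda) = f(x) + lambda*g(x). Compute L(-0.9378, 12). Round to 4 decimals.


Step 1: Evaluate f(x).
f(-0.9378) = 5*(-0.9378)^2 - 3*(-0.9378) - 14 = -6.7893
Step 2: Evaluate g(x).
g(-0.9378) = 5*-0.9378 - 14 = -18.689
Step 3: Compute Lagrangian.
L = -6.7893 + 12*-18.689 = -231.0573


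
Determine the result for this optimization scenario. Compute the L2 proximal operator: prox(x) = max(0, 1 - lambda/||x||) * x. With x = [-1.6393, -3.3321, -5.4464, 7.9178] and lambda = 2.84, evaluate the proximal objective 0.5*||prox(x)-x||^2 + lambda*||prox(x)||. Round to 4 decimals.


Step 1: Compute ||x||.
||x|| = 10.3027
Step 2: Compute scaling factor.
scale = max(0, 1 - 2.84/10.3027) = 0.7243
Step 3: prox(x) = [-1.1874, -2.4136, -3.9451, 5.7352]
||prox(x)|| = 7.4627
Step 4: Proximal objective.
0.5*||prox-x||^2 = 4.0328
lambda*||prox|| = 21.1941
Total = 25.2268


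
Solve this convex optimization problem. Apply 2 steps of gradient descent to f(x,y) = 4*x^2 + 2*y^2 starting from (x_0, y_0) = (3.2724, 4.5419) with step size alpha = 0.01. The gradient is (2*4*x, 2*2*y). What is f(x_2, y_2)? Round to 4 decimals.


Gradient descent on f(x,y) = 4*x^2 + 2*y^2.
Starting point: (3.2724, 4.5419), alpha = 0.01
Step 1: grad_x = 2*4*3.2724 = 26.1792, grad_y = 2*2*4.5419 = 18.1676
  x_1 = 3.2724 - 0.01*26.1792 = 3.0106
  y_1 = 4.5419 - 0.01*18.1676 = 4.3602
Step 2: grad_x = 2*4*3.0106 = 24.0849, grad_y = 2*2*4.3602 = 17.4409
  x_2 = 3.0106 - 0.01*24.0849 = 2.7698
  y_2 = 4.3602 - 0.01*17.4409 = 4.1858
f(2.7698, 4.1858) = 4*2.7698^2 + 2*4.1858^2 = 65.7284


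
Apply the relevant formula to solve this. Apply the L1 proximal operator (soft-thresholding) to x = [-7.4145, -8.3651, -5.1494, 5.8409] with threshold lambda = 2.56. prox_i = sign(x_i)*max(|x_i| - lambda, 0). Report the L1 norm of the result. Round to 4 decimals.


Soft-thresholding with lambda = 2.56:
prox(-7.4145) = sign(-7.4145)*max(|-7.4145| - 2.56, 0) = -4.8545
prox(-8.3651) = sign(-8.3651)*max(|-8.3651| - 2.56, 0) = -5.8051
prox(-5.1494) = sign(-5.1494)*max(|-5.1494| - 2.56, 0) = -2.5894
prox(5.8409) = sign(5.8409)*max(|5.8409| - 2.56, 0) = 3.2809
prox(x) = [-4.8545, -5.8051, -2.5894, 3.2809]
||prox(x)||_1 = 4.8545 + 5.8051 + 2.5894 + 3.2809 = 16.5299


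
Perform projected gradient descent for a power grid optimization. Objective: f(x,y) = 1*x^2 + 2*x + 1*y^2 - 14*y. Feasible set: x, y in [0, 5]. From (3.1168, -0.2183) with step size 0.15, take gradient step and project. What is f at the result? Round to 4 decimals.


Step 1: Compute gradient at (3.1168, -0.2183).
grad_x = 2*1*3.1168 + 2 = 8.2336
grad_y = 2*1*-0.2183 - 14 = -14.4366
Step 2: Gradient step.
x_raw = 3.1168 - 0.15*8.2336 = 1.8818
y_raw = -0.2183 - 0.15*-14.4366 = 1.9472
Step 3: Project onto [0, 5].
x_proj = clip(1.8818) = 1.8818
y_proj = clip(1.9472) = 1.9472
Step 4: Evaluate f.
f(1.8818, 1.9472) = -16.1646


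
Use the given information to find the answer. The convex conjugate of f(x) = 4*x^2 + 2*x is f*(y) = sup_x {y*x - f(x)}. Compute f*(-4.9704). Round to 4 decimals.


f*(y) = sup_x {y*x - a*x^2 - b*x} = sup_x {(y-b)*x - a*x^2}
FOC: (y - b) - 2a*x = 0 => x* = (y - b)/(2a)
x* = (-4.9704 - 2)/(2*4) = -0.8713
f*(-4.9704) = (y-b)^2/(4a) = (-4.9704 - 2)^2/(4*4)
= 48.5865/16 = 3.0367


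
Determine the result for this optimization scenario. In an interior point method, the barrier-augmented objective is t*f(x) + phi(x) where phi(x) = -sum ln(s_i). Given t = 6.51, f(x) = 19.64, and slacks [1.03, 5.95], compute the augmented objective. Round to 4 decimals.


Step 1: Compute log-barrier.
ln values: [0.0296, 1.7834]
phi = -(0.0296 + 1.7834) = -1.813
Step 2: Compute augmented objective.
t*f(x) = 6.51*19.64 = 127.8564
Total = 127.8564 - 1.813 = 126.0434


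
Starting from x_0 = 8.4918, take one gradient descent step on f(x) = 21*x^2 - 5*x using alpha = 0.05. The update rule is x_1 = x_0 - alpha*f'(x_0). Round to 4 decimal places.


We compute the gradient at x_0 and apply the update.
f'(x) = 42*x - 5
f'(8.4918) = 42*8.4918 - 5 = 351.6556
x_1 = 8.4918 - 0.05*351.6556 = -9.091


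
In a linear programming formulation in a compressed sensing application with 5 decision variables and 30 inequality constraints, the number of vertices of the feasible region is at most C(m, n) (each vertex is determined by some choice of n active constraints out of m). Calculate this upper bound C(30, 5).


Each vertex corresponds to some choice of n active constraints out of m, so the number of vertices is at most C(m, n) = m! / (n!(m-n)!).
m = 30, n = 5
Numerator: 30 * 29 * 28 * 27 * 26
Denominator: 5! = 120
C(30, 5) = 142506


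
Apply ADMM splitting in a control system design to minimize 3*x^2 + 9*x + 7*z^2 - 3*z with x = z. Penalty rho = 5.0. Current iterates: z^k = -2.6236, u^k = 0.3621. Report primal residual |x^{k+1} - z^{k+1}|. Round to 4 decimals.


ADMM iteration with rho = 5.0, z^k = -2.6236, u^k = 0.3621
Step 1: x-update.
Minimize 3*x^2 + 9*x + (5.0/2)*(x + 2.6236 + 0.3621)^2
FOC: (2*3 + 5.0)*x = -9 + 5.0*(-2.6236 - 0.3621)
x^{k+1} = -2.1753
Step 2: z-update.
Minimize 7*z^2 - 3*z + (5.0/2)*(-2.1753 - z + 0.3621)^2
FOC: (2*7 + 5.0)*z = 3 + 5.0*(-2.1753 + 0.3621)
z^{k+1} = -0.3193
Step 3: u-update.
u^{k+1} = 0.3621 - 2.1753 + 0.3193 = -1.494
Step 4: Primal residual = |-2.1753 + 0.3193| = 1.8561


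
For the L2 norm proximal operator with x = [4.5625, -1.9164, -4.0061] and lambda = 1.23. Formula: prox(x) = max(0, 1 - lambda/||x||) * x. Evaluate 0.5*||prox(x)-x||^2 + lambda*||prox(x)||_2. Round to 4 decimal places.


Step 1: Compute ||x||.
||x|| = 6.3669
Step 2: Compute scaling factor.
scale = max(0, 1 - 1.23/6.3669) = 0.8068
Step 3: prox(x) = [3.6811, -1.5462, -3.2322]
||prox(x)|| = 5.1369
Step 4: Proximal objective.
0.5*||prox-x||^2 = 0.7565
lambda*||prox|| = 6.3184
Total = 7.0749


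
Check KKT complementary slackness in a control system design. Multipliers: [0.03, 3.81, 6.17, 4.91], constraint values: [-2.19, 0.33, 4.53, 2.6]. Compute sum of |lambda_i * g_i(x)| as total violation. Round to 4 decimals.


KKT complementary slackness check:
lambda_1 * g_1 = 0.03 * -2.19 = -0.0657
lambda_2 * g_2 = 3.81 * 0.33 = 1.2573
lambda_3 * g_3 = 6.17 * 4.53 = 27.9501
lambda_4 * g_4 = 4.91 * 2.6 = 12.766
Total violation = 0.0657 + 1.2573 + 27.9501 + 12.766 = 42.0391


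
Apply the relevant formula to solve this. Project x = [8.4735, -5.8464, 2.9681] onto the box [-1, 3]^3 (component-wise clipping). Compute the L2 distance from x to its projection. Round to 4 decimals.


Project each component onto [-1, 3].
clip(8.4735) = 3.0, clip(-5.8464) = -1.0, clip(2.9681) = 2.9681
Projection = [3.0, -1.0, 2.9681]
Squared diffs: [29.9592, 23.4876, 0.0]
Distance = sqrt(53.4468) = 7.3107


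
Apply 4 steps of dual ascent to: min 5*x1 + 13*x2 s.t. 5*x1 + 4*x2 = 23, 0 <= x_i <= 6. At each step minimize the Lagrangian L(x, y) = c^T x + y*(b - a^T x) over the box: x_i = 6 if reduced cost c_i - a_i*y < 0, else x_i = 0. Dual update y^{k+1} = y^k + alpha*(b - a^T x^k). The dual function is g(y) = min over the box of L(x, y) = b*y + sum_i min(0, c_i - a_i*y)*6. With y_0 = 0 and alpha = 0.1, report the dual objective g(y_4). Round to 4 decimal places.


Dual ascent for LP: min 5*x1 + 13*x2, 5*x1 + 4*x2 = 23, 0 <= x_i <= 6
Step 1: y^k = 0.0, reduced costs: (5.0, 13.0)
  x^k = (0.0, 0.0), subgradient = b - a^T x = 23.0
  y^{k+1} = 0.0 + 0.1*23.0 = 2.3
Step 2: y^k = 2.3, reduced costs: (-6.5, 3.8)
  x^k = (6.0, 0.0), subgradient = b - a^T x = -7.0
  y^{k+1} = 2.3 + 0.1*-7.0 = 1.6
Step 3: y^k = 1.6, reduced costs: (-3.0, 6.6)
  x^k = (6.0, 0.0), subgradient = b - a^T x = -7.0
  y^{k+1} = 1.6 + 0.1*-7.0 = 0.9
Step 4: y^k = 0.9, reduced costs: (0.5, 9.4)
  x^k = (0.0, 0.0), subgradient = b - a^T x = 23.0
  y^{k+1} = 0.9 + 0.1*23.0 = 3.2
Dual objective at y_4 = 3.2: reduced costs (-11.0, 0.2), box minimizer x = (6.0, 0.0)
g(y_4) = b*y + (c1 - a1*y)*x1 + (c2 - a2*y)*x2 = 23*3.2 + (-11.0)*6.0 + 0.2*0.0 = 73.6 - 66.0 + 0.0 = 7.6


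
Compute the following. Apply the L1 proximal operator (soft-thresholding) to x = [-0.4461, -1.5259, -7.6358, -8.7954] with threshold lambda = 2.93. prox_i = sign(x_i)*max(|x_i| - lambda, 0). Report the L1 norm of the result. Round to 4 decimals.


Soft-thresholding with lambda = 2.93:
prox(-0.4461) = sign(-0.4461)*max(|-0.4461| - 2.93, 0) = 0.0
prox(-1.5259) = sign(-1.5259)*max(|-1.5259| - 2.93, 0) = 0.0
prox(-7.6358) = sign(-7.6358)*max(|-7.6358| - 2.93, 0) = -4.7058
prox(-8.7954) = sign(-8.7954)*max(|-8.7954| - 2.93, 0) = -5.8654
prox(x) = [0.0, 0.0, -4.7058, -5.8654]
||prox(x)||_1 = 0.0 + 0.0 + 4.7058 + 5.8654 = 10.5712


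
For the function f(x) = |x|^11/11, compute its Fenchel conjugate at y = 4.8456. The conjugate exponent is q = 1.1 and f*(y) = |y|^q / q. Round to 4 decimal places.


The conjugate exponent q satisfies 1/p + 1/q = 1.
p = 11, so q = 11/(11 - 1) = 1.1
|y|^q = 4.8456^1.1 = 5.6739
f*(4.8456) = 5.6739 / 1.1 = 5.1581


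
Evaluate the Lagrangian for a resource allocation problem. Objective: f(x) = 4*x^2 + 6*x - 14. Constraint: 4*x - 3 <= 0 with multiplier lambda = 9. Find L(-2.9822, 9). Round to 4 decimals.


Step 1: Evaluate f(x).
f(-2.9822) = 4*(-2.9822)^2 + 6*(-2.9822) - 14 = 3.6809
Step 2: Evaluate g(x).
g(-2.9822) = 4*-2.9822 - 3 = -14.9288
Step 3: Compute Lagrangian.
L = 3.6809 + 9*-14.9288 = -130.6783


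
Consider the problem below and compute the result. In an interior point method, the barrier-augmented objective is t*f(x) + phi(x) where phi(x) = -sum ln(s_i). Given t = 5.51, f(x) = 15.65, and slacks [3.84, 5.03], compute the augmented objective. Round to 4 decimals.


Step 1: Compute log-barrier.
ln values: [1.3455, 1.6154]
phi = -(1.3455 + 1.6154) = -2.9609
Step 2: Compute augmented objective.
t*f(x) = 5.51*15.65 = 86.2315
Total = 86.2315 - 2.9609 = 83.2706


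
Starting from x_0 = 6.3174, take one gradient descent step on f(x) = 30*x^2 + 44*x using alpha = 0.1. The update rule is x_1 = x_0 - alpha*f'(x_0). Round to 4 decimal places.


We compute the gradient at x_0 and apply the update.
f'(x) = 60*x + 44
f'(6.3174) = 60*6.3174 + 44 = 423.044
x_1 = 6.3174 - 0.1*423.044 = -35.987


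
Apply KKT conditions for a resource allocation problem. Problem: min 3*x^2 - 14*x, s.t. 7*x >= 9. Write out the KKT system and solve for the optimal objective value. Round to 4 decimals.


Step 1: Try lambda = 0 (constraint inactive).
Stationarity: 2*3*x - 14 = 0
x* = 14/(2*3) = 7/3 = 2.3333 (rounded; the exact value 7/3 is used below)
Check constraint: 7*2.3333 = 16.3331 >= 9 -- satisfied.
Step 2: Compute optimal value.
f(x*) = 3*(7/3)^2 - 14*(7/3) = -16.3333


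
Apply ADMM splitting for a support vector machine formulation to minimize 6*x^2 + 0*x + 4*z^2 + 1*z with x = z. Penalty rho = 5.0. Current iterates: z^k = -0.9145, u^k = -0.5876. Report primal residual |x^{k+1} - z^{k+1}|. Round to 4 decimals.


ADMM iteration with rho = 5.0, z^k = -0.9145, u^k = -0.5876
Step 1: x-update.
Minimize 6*x^2 + 0*x + (5.0/2)*(x + 0.9145 - 0.5876)^2
FOC: (2*6 + 5.0)*x = 0 + 5.0*(-0.9145 + 0.5876)
x^{k+1} = -0.0961
Step 2: z-update.
Minimize 4*z^2 + 1*z + (5.0/2)*(-0.0961 - z - 0.5876)^2
FOC: (2*4 + 5.0)*z = -1 + 5.0*(-0.0961 - 0.5876)
z^{k+1} = -0.3399
Step 3: u-update.
u^{k+1} = -0.5876 - 0.0961 + 0.3399 = -0.3438
Step 4: Primal residual = |-0.0961 + 0.3399| = 0.2438


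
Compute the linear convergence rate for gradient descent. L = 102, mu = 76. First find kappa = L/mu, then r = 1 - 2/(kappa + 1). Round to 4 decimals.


Step 1: Compute the condition number.
kappa = L/mu = 102/76 = 1.3421
Step 2: Compute the convergence rate.
r = 1 - 2/(kappa + 1) = 1 - 2*mu/(L + mu) = (L - mu)/(L + mu) = 26/178 = 0.1461


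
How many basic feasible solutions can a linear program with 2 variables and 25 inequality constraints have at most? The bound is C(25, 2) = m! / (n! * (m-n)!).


Each vertex corresponds to some choice of n active constraints out of m, so the number of vertices is at most C(m, n) = m! / (n!(m-n)!).
m = 25, n = 2
Numerator: 25 * 24
Denominator: 2! = 2
C(25, 2) = 300


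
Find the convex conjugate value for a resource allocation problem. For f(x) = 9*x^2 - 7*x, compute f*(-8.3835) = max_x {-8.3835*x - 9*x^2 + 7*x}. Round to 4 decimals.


f*(y) = sup_x {y*x - a*x^2 - b*x} = sup_x {(y-b)*x - a*x^2}
FOC: (y - b) - 2a*x = 0 => x* = (y - b)/(2a)
x* = (-8.3835 + 7)/(2*9) = -0.0769
f*(-8.3835) = (y-b)^2/(4a) = (-8.3835 + 7)^2/(4*9)
= 1.9141/36 = 0.0532


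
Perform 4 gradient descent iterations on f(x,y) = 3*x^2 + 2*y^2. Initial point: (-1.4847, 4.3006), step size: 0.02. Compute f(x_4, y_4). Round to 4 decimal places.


Gradient descent on f(x,y) = 3*x^2 + 2*y^2.
Starting point: (-1.4847, 4.3006), alpha = 0.02
Step 1: grad_x = 2*3*-1.4847 = -8.9082, grad_y = 2*2*4.3006 = 17.2024
  x_1 = -1.4847 - 0.02*-8.9082 = -1.3065
  y_1 = 4.3006 - 0.02*17.2024 = 3.9566
Step 2: grad_x = 2*3*-1.3065 = -7.8392, grad_y = 2*2*3.9566 = 15.8262
  x_2 = -1.3065 - 0.02*-7.8392 = -1.1498
  y_2 = 3.9566 - 0.02*15.8262 = 3.64
Step 3: grad_x = 2*3*-1.1498 = -6.8985, grad_y = 2*2*3.64 = 14.5601
  x_3 = -1.1498 - 0.02*-6.8985 = -1.0118
  y_3 = 3.64 - 0.02*14.5601 = 3.3488
Step 4: grad_x = 2*3*-1.0118 = -6.0707, grad_y = 2*2*3.3488 = 13.3953
  x_4 = -1.0118 - 0.02*-6.0707 = -0.8904
  y_4 = 3.3488 - 0.02*13.3953 = 3.0809
f(-0.8904, 3.0809) = 3*(-0.8904)^2 + 2*3.0809^2 = 21.3624


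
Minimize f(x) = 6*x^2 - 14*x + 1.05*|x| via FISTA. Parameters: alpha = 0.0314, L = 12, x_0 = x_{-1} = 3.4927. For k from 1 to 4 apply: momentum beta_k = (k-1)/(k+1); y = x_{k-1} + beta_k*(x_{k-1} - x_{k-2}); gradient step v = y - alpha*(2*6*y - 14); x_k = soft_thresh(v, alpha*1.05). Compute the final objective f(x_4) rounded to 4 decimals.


FISTA on f(x) = 6*x^2 - 14*x + 1.05*|x|
L = 12, alpha = 0.0314
Iteration 1: beta = 0.0, y = 3.4927 + 0.0*(3.4927 - 3.4927) = 3.4927
  grad(y) = 27.9124, v = y - alpha*grad = 2.6163
  prox(v) = soft_thresh(2.6163, 0.033) = 2.5833
Iteration 2: beta = 0.3333, y = 2.5833 + 0.3333*(2.5833 - 3.4927) = 2.2801
  grad(y) = 13.3617, v = y - alpha*grad = 1.8606
  prox(v) = soft_thresh(1.8606, 0.033) = 1.8276
Iteration 3: beta = 0.5, y = 1.8276 + 0.5*(1.8276 - 2.5833) = 1.4498
  grad(y) = 3.3974, v = y - alpha*grad = 1.3431
  prox(v) = soft_thresh(1.3431, 0.033) = 1.3101
Iteration 4: beta = 0.6, y = 1.3101 + 0.6*(1.3101 - 1.8276) = 0.9996
  grad(y) = -2.0043, v = y - alpha*grad = 1.0626
  prox(v) = soft_thresh(1.0626, 0.033) = 1.0296
f(x_4) = 6*1.0296^2 - 14*1.0296 + 1.05*|1.0296| = -6.9729


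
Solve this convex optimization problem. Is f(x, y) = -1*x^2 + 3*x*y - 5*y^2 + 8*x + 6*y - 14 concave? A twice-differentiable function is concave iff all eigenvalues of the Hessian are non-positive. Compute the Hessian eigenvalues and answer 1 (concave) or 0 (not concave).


The Hessian of f(x,y) = -1*x^2 + 3*x*y - 5*y^2 + 8*x + 6*y - 14 is:
H = [[-2, 3], [3, -10]]
Trace = -2 - 10 = -12
Determinant = -2*-10 - (3)^2 = 11
Discriminant = (-12)^2 - 4*11 = 100.0
Eigenvalues: lambda_1 = -11.0, lambda_2 = -1.0
The function is concave.

1


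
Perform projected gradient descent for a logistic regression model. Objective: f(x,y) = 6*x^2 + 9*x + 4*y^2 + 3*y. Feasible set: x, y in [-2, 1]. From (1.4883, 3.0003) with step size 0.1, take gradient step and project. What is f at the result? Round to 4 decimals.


Step 1: Compute gradient at (1.4883, 3.0003).
grad_x = 2*6*1.4883 + 9 = 26.8596
grad_y = 2*4*3.0003 + 3 = 27.0024
Step 2: Gradient step.
x_raw = 1.4883 - 0.1*26.8596 = -1.1977
y_raw = 3.0003 - 0.1*27.0024 = 0.3001
Step 3: Project onto [-2, 1].
x_proj = clip(-1.1977) = -1.1977
y_proj = clip(0.3001) = 0.3001
Step 4: Evaluate f.
f(-1.1977, 0.3001) = -0.9123


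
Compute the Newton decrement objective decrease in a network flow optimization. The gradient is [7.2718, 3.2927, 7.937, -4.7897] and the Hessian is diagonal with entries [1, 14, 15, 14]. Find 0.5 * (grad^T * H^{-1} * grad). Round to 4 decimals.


Step 1: H is diagonal, so H^(-1) * g = [7.2718, 0.2352, 0.5291, -0.3421].
Step 2: g^T H^(-1) g = sum_i g_i^2 / H_ii
  = (7.2718)^2/1 + (3.2927)^2/14 + (7.937)^2/15 + (-4.7897)^2/14
  = 52.8791 + 0.7744 + 4.1997 + 1.6387 = 59.4919
Step 3: Objective decrease = 0.5 * g^T H^(-1) g = 29.7459


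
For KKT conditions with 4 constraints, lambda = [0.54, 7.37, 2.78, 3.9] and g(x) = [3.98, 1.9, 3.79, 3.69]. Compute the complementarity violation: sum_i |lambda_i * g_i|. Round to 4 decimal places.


KKT complementary slackness check:
lambda_1 * g_1 = 0.54 * 3.98 = 2.1492
lambda_2 * g_2 = 7.37 * 1.9 = 14.003
lambda_3 * g_3 = 2.78 * 3.79 = 10.5362
lambda_4 * g_4 = 3.9 * 3.69 = 14.391
Total violation = 2.1492 + 14.003 + 10.5362 + 14.391 = 41.0794


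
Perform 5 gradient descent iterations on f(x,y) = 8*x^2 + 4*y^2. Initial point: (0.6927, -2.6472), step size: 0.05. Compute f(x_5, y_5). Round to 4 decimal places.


Gradient descent on f(x,y) = 8*x^2 + 4*y^2.
Starting point: (0.6927, -2.6472), alpha = 0.05
Step 1: grad_x = 2*8*0.6927 = 11.0832, grad_y = 2*4*-2.6472 = -21.1776
  x_1 = 0.6927 - 0.05*11.0832 = 0.1385
  y_1 = -2.6472 - 0.05*-21.1776 = -1.5883
Step 2: grad_x = 2*8*0.1385 = 2.2166, grad_y = 2*4*-1.5883 = -12.7066
  x_2 = 0.1385 - 0.05*2.2166 = 0.0277
  y_2 = -1.5883 - 0.05*-12.7066 = -0.953
Step 3: grad_x = 2*8*0.0277 = 0.4433, grad_y = 2*4*-0.953 = -7.6239
  x_3 = 0.0277 - 0.05*0.4433 = 0.0055
  y_3 = -0.953 - 0.05*-7.6239 = -0.5718
Step 4: grad_x = 2*8*0.0055 = 0.0887, grad_y = 2*4*-0.5718 = -4.5744
  x_4 = 0.0055 - 0.05*0.0887 = 0.0011
  y_4 = -0.5718 - 0.05*-4.5744 = -0.3431
Step 5: grad_x = 2*8*0.0011 = 0.0177, grad_y = 2*4*-0.3431 = -2.7446
  x_5 = 0.0011 - 0.05*0.0177 = 0.0002
  y_5 = -0.3431 - 0.05*-2.7446 = -0.2058
f(0.0002, -0.2058) = 8*0.0002^2 + 4*(-0.2058)^2 = 0.1695


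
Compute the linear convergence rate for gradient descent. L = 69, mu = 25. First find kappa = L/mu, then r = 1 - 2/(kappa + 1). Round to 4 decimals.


Step 1: Compute the condition number.
kappa = L/mu = 69/25 = 2.76
Step 2: Compute the convergence rate.
r = 1 - 2/(kappa + 1) = 1 - 2*mu/(L + mu) = (L - mu)/(L + mu) = 44/94 = 0.4681


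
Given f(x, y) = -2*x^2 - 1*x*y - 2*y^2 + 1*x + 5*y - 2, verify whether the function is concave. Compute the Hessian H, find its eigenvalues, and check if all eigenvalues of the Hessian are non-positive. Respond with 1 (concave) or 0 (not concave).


The Hessian of f(x,y) = -2*x^2 - 1*x*y - 2*y^2 + 1*x + 5*y - 2 is:
H = [[-4, -1], [-1, -4]]
Trace = -4 - 4 = -8
Determinant = -4*-4 - (-1)^2 = 15
Discriminant = (-8)^2 - 4*15 = 4.0
Eigenvalues: lambda_1 = -5.0, lambda_2 = -3.0
The function is concave.

1


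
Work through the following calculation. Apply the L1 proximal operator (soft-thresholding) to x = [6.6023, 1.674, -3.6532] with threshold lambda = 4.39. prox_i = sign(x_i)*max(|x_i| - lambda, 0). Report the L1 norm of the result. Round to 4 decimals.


Soft-thresholding with lambda = 4.39:
prox(6.6023) = sign(6.6023)*max(|6.6023| - 4.39, 0) = 2.2123
prox(1.674) = sign(1.674)*max(|1.674| - 4.39, 0) = 0.0
prox(-3.6532) = sign(-3.6532)*max(|-3.6532| - 4.39, 0) = 0.0
prox(x) = [2.2123, 0.0, 0.0]
||prox(x)||_1 = 2.2123 + 0.0 + 0.0 = 2.2123


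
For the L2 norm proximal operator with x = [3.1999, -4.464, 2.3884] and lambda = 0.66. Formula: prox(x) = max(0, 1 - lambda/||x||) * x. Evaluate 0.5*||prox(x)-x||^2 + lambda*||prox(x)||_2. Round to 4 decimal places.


Step 1: Compute ||x||.
||x|| = 5.9892
Step 2: Compute scaling factor.
scale = max(0, 1 - 0.66/5.9892) = 0.8898
Step 3: prox(x) = [2.8473, -3.9721, 2.1252]
||prox(x)|| = 5.3292
Step 4: Proximal objective.
0.5*||prox-x||^2 = 0.2178
lambda*||prox|| = 3.5173
Total = 3.7351


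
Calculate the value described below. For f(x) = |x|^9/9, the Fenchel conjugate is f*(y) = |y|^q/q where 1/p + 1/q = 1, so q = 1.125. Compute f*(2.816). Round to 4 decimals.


The conjugate exponent q satisfies 1/p + 1/q = 1.
p = 9, so q = 9/(9 - 1) = 1.125
|y|^q = 2.816^1.125 = 3.2051
f*(2.816) = 3.2051 / 1.125 = 2.8489


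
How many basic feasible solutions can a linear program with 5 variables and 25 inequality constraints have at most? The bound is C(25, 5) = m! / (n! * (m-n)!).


Each vertex corresponds to some choice of n active constraints out of m, so the number of vertices is at most C(m, n) = m! / (n!(m-n)!).
m = 25, n = 5
Numerator: 25 * 24 * 23 * 22 * 21
Denominator: 5! = 120
C(25, 5) = 53130


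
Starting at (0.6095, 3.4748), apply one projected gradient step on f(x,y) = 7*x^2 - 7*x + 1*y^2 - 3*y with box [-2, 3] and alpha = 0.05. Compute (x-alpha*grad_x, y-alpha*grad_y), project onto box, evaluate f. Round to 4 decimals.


Step 1: Compute gradient at (0.6095, 3.4748).
grad_x = 2*7*0.6095 - 7 = 1.533
grad_y = 2*1*3.4748 - 3 = 3.9496
Step 2: Gradient step.
x_raw = 0.6095 - 0.05*1.533 = 0.5329
y_raw = 3.4748 - 0.05*3.9496 = 3.2773
Step 3: Project onto [-2, 3].
x_proj = clip(0.5329) = 0.5329
y_proj = clip(3.2773) = 3.0
Step 4: Evaluate f.
f(0.5329, 3.0) = -1.7424


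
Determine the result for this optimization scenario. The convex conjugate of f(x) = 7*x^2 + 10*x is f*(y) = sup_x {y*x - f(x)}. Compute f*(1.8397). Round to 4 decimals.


f*(y) = sup_x {y*x - a*x^2 - b*x} = sup_x {(y-b)*x - a*x^2}
FOC: (y - b) - 2a*x = 0 => x* = (y - b)/(2a)
x* = (1.8397 - 10)/(2*7) = -0.5829
f*(1.8397) = (y-b)^2/(4a) = (1.8397 - 10)^2/(4*7)
= 66.5905/28 = 2.3782


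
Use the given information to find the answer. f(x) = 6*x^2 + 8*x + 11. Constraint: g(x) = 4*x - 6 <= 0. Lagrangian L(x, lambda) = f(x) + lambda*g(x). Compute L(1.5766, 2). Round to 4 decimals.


Step 1: Evaluate f(x).
f(1.5766) = 6*1.5766^2 + 8*1.5766 + 11 = 38.5268
Step 2: Evaluate g(x).
g(1.5766) = 4*1.5766 - 6 = 0.3064
Step 3: Compute Lagrangian.
L = 38.5268 + 2*0.3064 = 39.1396


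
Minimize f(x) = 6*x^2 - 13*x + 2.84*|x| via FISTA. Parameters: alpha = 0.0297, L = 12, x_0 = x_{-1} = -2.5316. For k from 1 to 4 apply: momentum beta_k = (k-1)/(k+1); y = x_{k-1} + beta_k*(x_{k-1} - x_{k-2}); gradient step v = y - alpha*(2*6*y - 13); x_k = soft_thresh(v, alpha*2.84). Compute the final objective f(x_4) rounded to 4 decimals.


FISTA on f(x) = 6*x^2 - 13*x + 2.84*|x|
L = 12, alpha = 0.0297
Iteration 1: beta = 0.0, y = -2.5316 + 0.0*(-2.5316 + 2.5316) = -2.5316
  grad(y) = -43.3792, v = y - alpha*grad = -1.2432
  prox(v) = soft_thresh(-1.2432, 0.0843) = -1.1589
Iteration 2: beta = 0.3333, y = -1.1589 + 0.3333*(-1.1589 + 2.5316) = -0.7013
  grad(y) = -21.4158, v = y - alpha*grad = -0.0653
  prox(v) = soft_thresh(-0.0653, 0.0843) = 0.0
Iteration 3: beta = 0.5, y = 0.0 + 0.5*(0.0 + 1.1589) = 0.5794
  grad(y) = -6.0467, v = y - alpha*grad = 0.759
  prox(v) = soft_thresh(0.759, 0.0843) = 0.6747
Iteration 4: beta = 0.6, y = 0.6747 + 0.6*(0.6747 - 0.0) = 1.0795
  grad(y) = -0.0461, v = y - alpha*grad = 1.0809
  prox(v) = soft_thresh(1.0809, 0.0843) = 0.9965
f(x_4) = 6*0.9965^2 - 13*0.9965 + 2.84*|0.9965| = -4.1663


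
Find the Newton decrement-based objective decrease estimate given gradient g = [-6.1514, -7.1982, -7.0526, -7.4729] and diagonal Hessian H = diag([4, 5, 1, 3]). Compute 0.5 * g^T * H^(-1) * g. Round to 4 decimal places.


Step 1: H is diagonal, so H^(-1) * g = [-1.5379, -1.4396, -7.0526, -2.491].
Step 2: g^T H^(-1) g = sum_i g_i^2 / H_ii
  = (-6.1514)^2/4 + (-7.1982)^2/5 + (-7.0526)^2/1 + (-7.4729)^2/3
  = 9.4599 + 10.3628 + 49.7392 + 18.6147 = 88.1767
Step 3: Objective decrease = 0.5 * g^T H^(-1) g = 44.0883
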